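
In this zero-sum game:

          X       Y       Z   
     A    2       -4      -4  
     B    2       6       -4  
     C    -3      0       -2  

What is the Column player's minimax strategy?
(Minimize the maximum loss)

Column should play Z, value = -2

Work:
Column player minimizes Row's maximum payoff:
Column X: max payoff to Row = 2
Column Y: max payoff to Row = 6
Column Z: max payoff to Row = -2
Minimum is -2, achieved by column Z.
Minimax strategy: Z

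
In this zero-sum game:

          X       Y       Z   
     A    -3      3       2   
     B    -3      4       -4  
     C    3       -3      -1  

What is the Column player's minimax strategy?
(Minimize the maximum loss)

Column should play Z, value = 2

Work:
Column player minimizes Row's maximum payoff:
Column X: max payoff to Row = 3
Column Y: max payoff to Row = 4
Column Z: max payoff to Row = 2
Minimum is 2, achieved by column Z.
Minimax strategy: Z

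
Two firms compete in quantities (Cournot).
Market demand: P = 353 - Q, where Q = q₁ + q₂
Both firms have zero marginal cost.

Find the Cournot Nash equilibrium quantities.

q₁* = q₂* = 117.67; P* = 117.67

Work:
Profit: π_i = P·q_i = (a - q_i - q_j)·q_i
FOC: ∂π_i/∂q_i = a - 2q_i - q_j = 0
Reaction function: q_i = (353 - q_j)/2
Symmetry: q* = 353/3 = 117.67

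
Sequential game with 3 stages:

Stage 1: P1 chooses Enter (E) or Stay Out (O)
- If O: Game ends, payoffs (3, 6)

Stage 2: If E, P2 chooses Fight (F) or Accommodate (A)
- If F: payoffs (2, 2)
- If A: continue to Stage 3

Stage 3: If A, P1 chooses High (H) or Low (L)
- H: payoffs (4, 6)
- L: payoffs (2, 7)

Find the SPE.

SPE: (E, A, H); Outcome (4, 6)

Work:
Stage 3: P1 chooses H (4 vs 2)
Stage 2: P2: F->2, A->6 (anticipating H). Choose A
Stage 1: P1: O->3, E->4 (anticipating A, H). Choose E
SPE path: E -> A -> H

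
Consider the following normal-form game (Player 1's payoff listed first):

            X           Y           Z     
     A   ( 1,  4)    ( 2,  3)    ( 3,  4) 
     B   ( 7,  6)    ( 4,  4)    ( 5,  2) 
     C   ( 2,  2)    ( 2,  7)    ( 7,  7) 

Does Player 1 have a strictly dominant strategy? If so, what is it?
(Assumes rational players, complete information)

No strictly dominant strategy exists for Player 1

Work:
A strategy strictly dominates another if it gives a strictly higher payoff against every opponent action. Compare each pair of P1's strategies column-by-column:
  A vs B: [1 vs 7, 2 vs 4, 3 vs 5] → A does not strictly dominate B (column X: 1 ≤ 7)
  A vs C: [1 vs 2, 2 vs 2, 3 vs 7] → A does not strictly dominate C (column X: 1 ≤ 2)
  B vs A: [7 vs 1, 4 vs 2, 5 vs 3] → B strictly dominates A
  B vs C: [7 vs 2, 4 vs 2, 5 vs 7] → B does not strictly dominate C (column Z: 5 ≤ 7)
  C vs A: [2 vs 1, 2 vs 2, 7 vs 3] → C does not strictly dominate A (column Y: 2 ≤ 2)
  C vs B: [2 vs 7, 2 vs 4, 7 vs 5] → C does not strictly dominate B (column X: 2 ≤ 7)
No single strategy strictly dominates all others → no strictly dominant strategy.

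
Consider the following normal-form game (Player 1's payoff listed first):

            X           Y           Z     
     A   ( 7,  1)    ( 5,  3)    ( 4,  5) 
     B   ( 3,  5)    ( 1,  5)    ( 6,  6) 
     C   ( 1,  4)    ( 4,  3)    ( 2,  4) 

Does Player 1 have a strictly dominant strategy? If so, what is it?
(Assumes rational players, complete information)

No strictly dominant strategy exists for Player 1

Work:
A strategy strictly dominates another if it gives a strictly higher payoff against every opponent action. Compare each pair of P1's strategies column-by-column:
  A vs B: [7 vs 3, 5 vs 1, 4 vs 6] → A does not strictly dominate B (column Z: 4 ≤ 6)
  A vs C: [7 vs 1, 5 vs 4, 4 vs 2] → A strictly dominates C
  B vs A: [3 vs 7, 1 vs 5, 6 vs 4] → B does not strictly dominate A (column X: 3 ≤ 7)
  B vs C: [3 vs 1, 1 vs 4, 6 vs 2] → B does not strictly dominate C (column Y: 1 ≤ 4)
  C vs A: [1 vs 7, 4 vs 5, 2 vs 4] → C does not strictly dominate A (column X: 1 ≤ 7)
  C vs B: [1 vs 3, 4 vs 1, 2 vs 6] → C does not strictly dominate B (column X: 1 ≤ 3)
No single strategy strictly dominates all others → no strictly dominant strategy.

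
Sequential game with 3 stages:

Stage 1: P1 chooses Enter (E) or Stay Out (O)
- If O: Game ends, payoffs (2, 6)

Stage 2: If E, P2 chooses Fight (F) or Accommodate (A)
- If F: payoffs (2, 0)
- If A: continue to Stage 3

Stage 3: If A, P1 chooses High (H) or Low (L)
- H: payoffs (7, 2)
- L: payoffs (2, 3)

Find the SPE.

SPE: (E, A, H); Outcome (7, 2)

Work:
Stage 3: P1 chooses H (7 vs 2)
Stage 2: P2: F->0, A->2 (anticipating H). Choose A
Stage 1: P1: O->2, E->7 (anticipating A, H). Choose E
SPE path: E -> A -> H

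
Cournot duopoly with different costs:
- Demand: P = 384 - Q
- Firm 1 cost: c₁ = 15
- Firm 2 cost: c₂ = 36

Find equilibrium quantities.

q₁* = 130.0, q₂* = 109.0

Work:
Reaction: q₁ = (384 - 15 - q₂)/2
Reaction: q₂ = (384 - 36 - q₁)/2
Solve simultaneously:
q₁* = (384 - 2×15 + 36)/3 = 130.0
q₂* = (384 - 2×36 + 15)/3 = 109.0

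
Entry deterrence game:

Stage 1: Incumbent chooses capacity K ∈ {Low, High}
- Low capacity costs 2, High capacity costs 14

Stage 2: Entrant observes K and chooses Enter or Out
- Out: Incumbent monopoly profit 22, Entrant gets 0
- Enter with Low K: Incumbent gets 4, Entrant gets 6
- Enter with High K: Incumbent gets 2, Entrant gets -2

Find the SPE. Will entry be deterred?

SPE: (High, Enter|Low, Out|High); Entry deterred. Incumbent net profit = 8

Work:
After Low K: Entrant enters (6 > 0)
After High K: Entrant stays out (-2 < 0)
Incumbent: Low → 4−2=2, High → 22−14=8
Incumbent chooses High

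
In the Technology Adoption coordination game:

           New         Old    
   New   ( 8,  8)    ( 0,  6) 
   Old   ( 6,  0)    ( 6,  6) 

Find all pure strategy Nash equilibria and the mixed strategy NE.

Pure NE: (New, New) and (Old, Old); Mixed NE: p = 0.75, q = 0.75

Work:
Check pure NE:
(New, New): (8, 8) - no unilateral deviation beneficial
(Old, Old): (6, 6) - no unilateral deviation beneficial
Mixed NE: P1 plays New with p = 0.75, P2 plays New with q = 0.75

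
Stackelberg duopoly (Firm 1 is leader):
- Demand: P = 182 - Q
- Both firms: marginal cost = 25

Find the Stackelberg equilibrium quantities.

q₁* (leader) = 78.5, q₂* (follower) = 39.25

Work:
Follower's reaction: q₂ = (a - c - q₁)/2
Leader substitutes: π₁ = q₁·(a - q₁ - (a-c-q₁)/2 - c)
FOC: q₁* = (182 - 25)/2 = 78.50
Then: q₂* = (182 - 25 - 78.5)/2 = 39.25
Leader has first-mover advantage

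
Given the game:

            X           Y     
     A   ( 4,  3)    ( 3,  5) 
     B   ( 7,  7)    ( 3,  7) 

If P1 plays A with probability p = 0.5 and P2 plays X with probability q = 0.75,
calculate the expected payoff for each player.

E[P1] = 4.875, E[P2] = 5.25

Work:
E[P1] = p·q·π₁(A,X) + p·(1-q)·π₁(A,Y) + (1-p)·q·π₁(B,X) + (1-p)·(1-q)·π₁(B,Y)
= 0.5·0.75·4 + 0.5·0.25·3 + 0.5·0.75·7 + 0.5·0.25·3
= 4.875

E[P2] = 5.25 (similar calculation)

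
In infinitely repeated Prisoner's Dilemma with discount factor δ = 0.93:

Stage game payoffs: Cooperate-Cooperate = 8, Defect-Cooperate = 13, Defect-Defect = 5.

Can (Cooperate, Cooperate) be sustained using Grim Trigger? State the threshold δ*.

δ* = 0.625; since δ = 0.93 ≥ 0.625, cooperation can be sustained

Work:
For Grim Trigger:
Cooperate forever: 8/(1-δ)
Defect then punished: 13 + 5·δ/(1-δ)
Need: 8/(1-δ) ≥ 13 + 5·δ/(1-δ)
Solving: δ ≥ (T-R)/(T-P) = (13-8)/(13-5) = 0.625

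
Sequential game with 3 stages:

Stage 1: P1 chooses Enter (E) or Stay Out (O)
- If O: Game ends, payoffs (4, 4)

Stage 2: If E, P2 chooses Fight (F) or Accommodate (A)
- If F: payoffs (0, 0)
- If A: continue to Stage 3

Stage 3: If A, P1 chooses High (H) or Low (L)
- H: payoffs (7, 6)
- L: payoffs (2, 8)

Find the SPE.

SPE: (E, A, H); Outcome (7, 6)

Work:
Stage 3: P1 chooses H (7 vs 2)
Stage 2: P2: F->0, A->6 (anticipating H). Choose A
Stage 1: P1: O->4, E->7 (anticipating A, H). Choose E
SPE path: E -> A -> H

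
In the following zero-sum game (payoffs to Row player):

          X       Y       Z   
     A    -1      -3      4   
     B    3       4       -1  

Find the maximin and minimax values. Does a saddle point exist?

Maximin = -1, Minimax = 3, Saddle: False

Work:
Row minimums: [-3, -1] → maximin = -1
Column maximums: [3, 4, 4] → minimax = 3
No saddle point (maximin ≠ minimax). Mixed strategy needed.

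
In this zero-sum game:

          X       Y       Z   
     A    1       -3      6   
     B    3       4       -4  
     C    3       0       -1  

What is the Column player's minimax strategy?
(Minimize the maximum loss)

Column should play X, value = 3

Work:
Column player minimizes Row's maximum payoff:
Column X: max payoff to Row = 3
Column Y: max payoff to Row = 4
Column Z: max payoff to Row = 6
Minimum is 3, achieved by column X.
Minimax strategy: X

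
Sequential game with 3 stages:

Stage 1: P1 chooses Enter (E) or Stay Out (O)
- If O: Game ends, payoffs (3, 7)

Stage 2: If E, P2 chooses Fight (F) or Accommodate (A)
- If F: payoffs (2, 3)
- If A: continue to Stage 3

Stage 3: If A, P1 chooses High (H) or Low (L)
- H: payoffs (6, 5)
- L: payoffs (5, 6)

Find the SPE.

SPE: (E, A, H); Outcome (6, 5)

Work:
Stage 3: P1 chooses H (6 vs 5)
Stage 2: P2: F->3, A->5 (anticipating H). Choose A
Stage 1: P1: O->3, E->6 (anticipating A, H). Choose E
SPE path: E -> A -> H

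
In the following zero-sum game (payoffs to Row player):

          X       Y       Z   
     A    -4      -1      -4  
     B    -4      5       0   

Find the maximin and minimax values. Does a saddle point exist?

Maximin = -4, Minimax = -4, Saddle: True

Work:
Row minimums: [-4, -4] → maximin = -4
Column maximums: [-4, 5, 0] → minimax = -4
Saddle point exists! Game value = -4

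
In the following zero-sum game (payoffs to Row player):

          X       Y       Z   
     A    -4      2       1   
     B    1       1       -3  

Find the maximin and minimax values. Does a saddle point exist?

Maximin = -3, Minimax = 1, Saddle: False

Work:
Row minimums: [-4, -3] → maximin = -3
Column maximums: [1, 2, 1] → minimax = 1
No saddle point (maximin ≠ minimax). Mixed strategy needed.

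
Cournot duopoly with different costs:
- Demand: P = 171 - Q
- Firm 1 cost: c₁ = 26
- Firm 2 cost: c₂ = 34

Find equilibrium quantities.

q₁* = 51.0, q₂* = 43.0

Work:
Reaction: q₁ = (171 - 26 - q₂)/2
Reaction: q₂ = (171 - 34 - q₁)/2
Solve simultaneously:
q₁* = (171 - 2×26 + 34)/3 = 51.0
q₂* = (171 - 2×34 + 26)/3 = 43.0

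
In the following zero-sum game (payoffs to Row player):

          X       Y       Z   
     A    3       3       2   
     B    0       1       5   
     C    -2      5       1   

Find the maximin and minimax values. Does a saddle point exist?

Maximin = 2, Minimax = 3, Saddle: False

Work:
Row minimums: [2, 0, -2] → maximin = 2
Column maximums: [3, 5, 5] → minimax = 3
No saddle point (maximin ≠ minimax). Mixed strategy needed.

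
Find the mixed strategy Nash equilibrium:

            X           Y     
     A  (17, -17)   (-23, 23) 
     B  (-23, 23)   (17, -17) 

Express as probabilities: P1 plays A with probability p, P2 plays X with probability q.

p = 0.5, q = 0.5

Work:
Find probabilities that make opponent indifferent:
P2 chooses q to make P1 indifferent between A and B
P1 chooses p to make P2 indifferent between X and Y
Mixed NE: P1 plays (A: 0.5, B: 0.5), P2 plays (X: 0.5, Y: 0.5)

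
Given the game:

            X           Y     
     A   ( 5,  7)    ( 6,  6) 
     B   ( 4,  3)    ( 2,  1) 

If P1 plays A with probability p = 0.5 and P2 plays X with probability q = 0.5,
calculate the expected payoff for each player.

E[P1] = 4.25, E[P2] = 4.25

Work:
E[P1] = p·q·π₁(A,X) + p·(1-q)·π₁(A,Y) + (1-p)·q·π₁(B,X) + (1-p)·(1-q)·π₁(B,Y)
= 0.5·0.5·5 + 0.5·0.5·6 + 0.5·0.5·4 + 0.5·0.5·2
= 4.25

E[P2] = 4.25 (similar calculation)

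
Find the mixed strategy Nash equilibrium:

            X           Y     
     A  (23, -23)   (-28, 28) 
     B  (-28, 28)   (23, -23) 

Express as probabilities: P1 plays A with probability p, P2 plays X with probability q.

p = 0.5, q = 0.5

Work:
Find probabilities that make opponent indifferent:
P2 chooses q to make P1 indifferent between A and B
P1 chooses p to make P2 indifferent between X and Y
Mixed NE: P1 plays (A: 0.5, B: 0.5), P2 plays (X: 0.5, Y: 0.5)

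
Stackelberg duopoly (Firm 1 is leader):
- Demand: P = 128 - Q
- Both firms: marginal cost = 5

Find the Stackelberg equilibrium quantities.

q₁* (leader) = 61.5, q₂* (follower) = 30.75

Work:
Follower's reaction: q₂ = (a - c - q₁)/2
Leader substitutes: π₁ = q₁·(a - q₁ - (a-c-q₁)/2 - c)
FOC: q₁* = (128 - 5)/2 = 61.50
Then: q₂* = (128 - 5 - 61.5)/2 = 30.75
Leader has first-mover advantage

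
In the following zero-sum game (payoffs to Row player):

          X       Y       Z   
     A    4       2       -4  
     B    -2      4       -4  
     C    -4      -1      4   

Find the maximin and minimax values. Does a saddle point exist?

Maximin = -4, Minimax = 4, Saddle: False

Work:
Row minimums: [-4, -4, -4] → maximin = -4
Column maximums: [4, 4, 4] → minimax = 4
No saddle point (maximin ≠ minimax). Mixed strategy needed.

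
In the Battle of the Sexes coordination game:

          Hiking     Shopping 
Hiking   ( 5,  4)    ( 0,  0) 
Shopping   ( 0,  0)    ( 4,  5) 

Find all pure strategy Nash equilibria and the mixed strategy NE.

Pure NE: (Hiking, Hiking) and (Shopping, Shopping); Mixed NE: p = 0.5556, q = 0.4444

Work:
Check pure NE:
(Hiking, Hiking): (5, 4) - no unilateral deviation beneficial
(Shopping, Shopping): (4, 5) - no unilateral deviation beneficial
Mixed NE: P1 plays Hiking with p = 0.5556, P2 plays Hiking with q = 0.4444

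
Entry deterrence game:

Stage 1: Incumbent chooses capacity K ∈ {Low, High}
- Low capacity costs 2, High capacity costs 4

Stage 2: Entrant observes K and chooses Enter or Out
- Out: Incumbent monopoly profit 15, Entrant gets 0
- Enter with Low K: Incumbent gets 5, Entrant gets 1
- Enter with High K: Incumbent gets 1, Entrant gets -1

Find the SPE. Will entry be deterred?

SPE: (High, Enter|Low, Out|High); Entry deterred. Incumbent net profit = 11

Work:
After Low K: Entrant enters (1 > 0)
After High K: Entrant stays out (-1 < 0)
Incumbent: Low → 5−2=3, High → 15−4=11
Incumbent chooses High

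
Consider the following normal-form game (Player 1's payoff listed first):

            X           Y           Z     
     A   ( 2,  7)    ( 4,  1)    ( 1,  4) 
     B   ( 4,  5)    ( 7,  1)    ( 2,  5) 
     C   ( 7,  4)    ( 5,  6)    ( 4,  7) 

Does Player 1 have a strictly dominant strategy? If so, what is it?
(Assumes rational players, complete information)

No strictly dominant strategy exists for Player 1

Work:
A strategy strictly dominates another if it gives a strictly higher payoff against every opponent action. Compare each pair of P1's strategies column-by-column:
  A vs B: [2 vs 4, 4 vs 7, 1 vs 2] → A does not strictly dominate B (column X: 2 ≤ 4)
  A vs C: [2 vs 7, 4 vs 5, 1 vs 4] → A does not strictly dominate C (column X: 2 ≤ 7)
  B vs A: [4 vs 2, 7 vs 4, 2 vs 1] → B strictly dominates A
  B vs C: [4 vs 7, 7 vs 5, 2 vs 4] → B does not strictly dominate C (column X: 4 ≤ 7)
  C vs A: [7 vs 2, 5 vs 4, 4 vs 1] → C strictly dominates A
  C vs B: [7 vs 4, 5 vs 7, 4 vs 2] → C does not strictly dominate B (column Y: 5 ≤ 7)
No single strategy strictly dominates all others → no strictly dominant strategy.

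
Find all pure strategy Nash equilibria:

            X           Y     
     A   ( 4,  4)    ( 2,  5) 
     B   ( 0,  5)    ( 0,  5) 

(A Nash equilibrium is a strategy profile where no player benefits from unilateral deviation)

Nash equilibrium: (A, Y)

Work:
Best responses:
  P1 vs X: payoffs [4, 0] → best response A (payoff 4)
  P1 vs Y: payoffs [2, 0] → best response A (payoff 2)
  P2 vs A: payoffs [4, 5] → best response Y (payoff 5)
  P2 vs B: payoffs [5, 5] → best response X/Y (payoff 5)
Mutual best responses: (A,Y) → Nash equilibria.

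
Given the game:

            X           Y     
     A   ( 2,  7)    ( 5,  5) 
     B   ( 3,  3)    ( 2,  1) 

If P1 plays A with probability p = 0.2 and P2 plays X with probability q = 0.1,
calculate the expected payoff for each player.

E[P1] = 2.62, E[P2] = 2.0

Work:
E[P1] = p·q·π₁(A,X) + p·(1-q)·π₁(A,Y) + (1-p)·q·π₁(B,X) + (1-p)·(1-q)·π₁(B,Y)
= 0.2·0.1·2 + 0.2·0.9·5 + 0.8·0.1·3 + 0.8·0.9·2
= 2.62

E[P2] = 2.0 (similar calculation)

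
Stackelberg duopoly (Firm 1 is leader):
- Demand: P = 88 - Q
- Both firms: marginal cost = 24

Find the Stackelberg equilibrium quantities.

q₁* (leader) = 32.0, q₂* (follower) = 16.0

Work:
Follower's reaction: q₂ = (a - c - q₁)/2
Leader substitutes: π₁ = q₁·(a - q₁ - (a-c-q₁)/2 - c)
FOC: q₁* = (88 - 24)/2 = 32.00
Then: q₂* = (88 - 24 - 32.0)/2 = 16.00
Leader has first-mover advantage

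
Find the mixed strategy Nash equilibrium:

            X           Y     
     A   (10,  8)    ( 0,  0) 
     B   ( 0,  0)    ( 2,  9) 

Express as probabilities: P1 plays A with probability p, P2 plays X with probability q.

p = 0.5294, q = 0.1667

Work:
Find probabilities that make opponent indifferent:
P2 chooses q to make P1 indifferent between A and B
P1 chooses p to make P2 indifferent between X and Y
Mixed NE: P1 plays (A: 0.5294, B: 0.4706), P2 plays (X: 0.1667, Y: 0.8333)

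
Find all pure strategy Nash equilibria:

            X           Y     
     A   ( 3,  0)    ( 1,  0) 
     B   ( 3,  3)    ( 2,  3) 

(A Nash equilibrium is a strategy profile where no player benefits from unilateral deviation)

Nash equilibrium: (A, X), (B, X), (B, Y)

Work:
Best responses:
  P1 vs X: payoffs [3, 3] → best response A/B (payoff 3)
  P1 vs Y: payoffs [1, 2] → best response B (payoff 2)
  P2 vs A: payoffs [0, 0] → best response X/Y (payoff 0)
  P2 vs B: payoffs [3, 3] → best response X/Y (payoff 3)
Mutual best responses: (A,X), (B,X), (B,Y) → Nash equilibria.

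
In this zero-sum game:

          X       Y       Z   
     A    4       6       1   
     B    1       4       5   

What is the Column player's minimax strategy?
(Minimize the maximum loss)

Column should play X, value = 4

Work:
Column player minimizes Row's maximum payoff:
Column X: max payoff to Row = 4
Column Y: max payoff to Row = 6
Column Z: max payoff to Row = 5
Minimum is 4, achieved by column X.
Minimax strategy: X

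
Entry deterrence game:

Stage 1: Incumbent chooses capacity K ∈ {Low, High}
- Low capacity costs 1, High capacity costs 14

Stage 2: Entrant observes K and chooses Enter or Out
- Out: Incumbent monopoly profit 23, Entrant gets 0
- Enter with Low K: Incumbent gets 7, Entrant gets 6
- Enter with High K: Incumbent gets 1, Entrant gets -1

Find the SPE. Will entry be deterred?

SPE: (High, Enter|Low, Out|High); Entry deterred. Incumbent net profit = 9

Work:
After Low K: Entrant enters (6 > 0)
After High K: Entrant stays out (-1 < 0)
Incumbent: Low → 7−1=6, High → 23−14=9
Incumbent chooses High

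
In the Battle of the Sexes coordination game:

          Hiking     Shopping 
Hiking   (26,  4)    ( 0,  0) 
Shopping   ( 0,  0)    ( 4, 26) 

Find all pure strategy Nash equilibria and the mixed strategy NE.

Pure NE: (Hiking, Hiking) and (Shopping, Shopping); Mixed NE: p = 0.8667, q = 0.1333

Work:
Check pure NE:
(Hiking, Hiking): (26, 4) - no unilateral deviation beneficial
(Shopping, Shopping): (4, 26) - no unilateral deviation beneficial
Mixed NE: P1 plays Hiking with p = 0.8667, P2 plays Hiking with q = 0.1333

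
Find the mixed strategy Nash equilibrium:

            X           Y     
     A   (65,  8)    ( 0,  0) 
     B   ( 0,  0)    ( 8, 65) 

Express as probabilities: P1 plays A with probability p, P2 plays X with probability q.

p = 0.8904, q = 0.1096

Work:
Find probabilities that make opponent indifferent:
P2 chooses q to make P1 indifferent between A and B
P1 chooses p to make P2 indifferent between X and Y
Mixed NE: P1 plays (A: 0.8904, B: 0.1096), P2 plays (X: 0.1096, Y: 0.8904)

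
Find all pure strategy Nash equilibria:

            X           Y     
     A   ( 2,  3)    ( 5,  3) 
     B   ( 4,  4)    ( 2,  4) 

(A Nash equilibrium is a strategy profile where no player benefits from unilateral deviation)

Nash equilibrium: (A, Y), (B, X)

Work:
Best responses:
  P1 vs X: payoffs [2, 4] → best response B (payoff 4)
  P1 vs Y: payoffs [5, 2] → best response A (payoff 5)
  P2 vs A: payoffs [3, 3] → best response X/Y (payoff 3)
  P2 vs B: payoffs [4, 4] → best response X/Y (payoff 4)
Mutual best responses: (A,Y), (B,X) → Nash equilibria.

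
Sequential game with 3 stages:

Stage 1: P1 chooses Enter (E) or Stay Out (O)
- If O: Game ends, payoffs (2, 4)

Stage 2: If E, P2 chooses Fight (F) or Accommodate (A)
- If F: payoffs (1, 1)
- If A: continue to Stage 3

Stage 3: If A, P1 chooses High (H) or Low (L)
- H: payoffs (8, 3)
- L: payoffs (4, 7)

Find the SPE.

SPE: (E, A, H); Outcome (8, 3)

Work:
Stage 3: P1 chooses H (8 vs 4)
Stage 2: P2: F->1, A->3 (anticipating H). Choose A
Stage 1: P1: O->2, E->8 (anticipating A, H). Choose E
SPE path: E -> A -> H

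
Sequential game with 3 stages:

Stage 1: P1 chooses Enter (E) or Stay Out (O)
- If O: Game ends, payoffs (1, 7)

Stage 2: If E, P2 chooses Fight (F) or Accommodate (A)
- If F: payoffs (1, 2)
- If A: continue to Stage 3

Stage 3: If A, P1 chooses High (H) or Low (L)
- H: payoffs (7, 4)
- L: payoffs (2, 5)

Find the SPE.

SPE: (E, A, H); Outcome (7, 4)

Work:
Stage 3: P1 chooses H (7 vs 2)
Stage 2: P2: F->2, A->4 (anticipating H). Choose A
Stage 1: P1: O->1, E->7 (anticipating A, H). Choose E
SPE path: E -> A -> H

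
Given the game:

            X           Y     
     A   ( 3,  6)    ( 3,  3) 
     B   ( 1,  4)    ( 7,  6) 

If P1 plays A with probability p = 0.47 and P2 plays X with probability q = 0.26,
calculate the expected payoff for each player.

E[P1] = 4.2932, E[P2] = 4.681

Work:
E[P1] = p·q·π₁(A,X) + p·(1-q)·π₁(A,Y) + (1-p)·q·π₁(B,X) + (1-p)·(1-q)·π₁(B,Y)
= 0.47·0.26·3 + 0.47·0.74·3 + 0.53·0.26·1 + 0.53·0.74·7
= 4.2932

E[P2] = 4.681 (similar calculation)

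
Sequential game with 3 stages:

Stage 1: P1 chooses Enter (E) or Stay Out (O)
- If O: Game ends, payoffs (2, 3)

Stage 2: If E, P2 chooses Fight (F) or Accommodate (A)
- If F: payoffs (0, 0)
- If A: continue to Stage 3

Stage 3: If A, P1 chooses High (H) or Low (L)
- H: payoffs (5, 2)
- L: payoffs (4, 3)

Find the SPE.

SPE: (E, A, H); Outcome (5, 2)

Work:
Stage 3: P1 chooses H (5 vs 4)
Stage 2: P2: F->0, A->2 (anticipating H). Choose A
Stage 1: P1: O->2, E->5 (anticipating A, H). Choose E
SPE path: E -> A -> H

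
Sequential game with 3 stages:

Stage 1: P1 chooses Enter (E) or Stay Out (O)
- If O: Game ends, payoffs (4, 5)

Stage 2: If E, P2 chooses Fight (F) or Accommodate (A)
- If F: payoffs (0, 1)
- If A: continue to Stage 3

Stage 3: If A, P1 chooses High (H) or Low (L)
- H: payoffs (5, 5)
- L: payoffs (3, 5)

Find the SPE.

SPE: (E, A, H); Outcome (5, 5)

Work:
Stage 3: P1 chooses H (5 vs 3)
Stage 2: P2: F->1, A->5 (anticipating H). Choose A
Stage 1: P1: O->4, E->5 (anticipating A, H). Choose E
SPE path: E -> A -> H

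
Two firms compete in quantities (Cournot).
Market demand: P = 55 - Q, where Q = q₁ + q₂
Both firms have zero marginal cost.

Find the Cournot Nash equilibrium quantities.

q₁* = q₂* = 18.33; P* = 18.33

Work:
Profit: π_i = P·q_i = (a - q_i - q_j)·q_i
FOC: ∂π_i/∂q_i = a - 2q_i - q_j = 0
Reaction function: q_i = (55 - q_j)/2
Symmetry: q* = 55/3 = 18.33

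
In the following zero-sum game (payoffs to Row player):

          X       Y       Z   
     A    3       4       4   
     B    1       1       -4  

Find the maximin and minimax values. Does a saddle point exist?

Maximin = 3, Minimax = 3, Saddle: True

Work:
Row minimums: [3, -4] → maximin = 3
Column maximums: [3, 4, 4] → minimax = 3
Saddle point exists! Game value = 3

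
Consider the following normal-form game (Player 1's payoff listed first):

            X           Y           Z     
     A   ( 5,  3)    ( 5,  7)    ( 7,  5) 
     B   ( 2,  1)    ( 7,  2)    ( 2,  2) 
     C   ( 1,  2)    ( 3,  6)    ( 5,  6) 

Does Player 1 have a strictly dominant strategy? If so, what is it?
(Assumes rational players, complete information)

No strictly dominant strategy exists for Player 1

Work:
A strategy strictly dominates another if it gives a strictly higher payoff against every opponent action. Compare each pair of P1's strategies column-by-column:
  A vs B: [5 vs 2, 5 vs 7, 7 vs 2] → A does not strictly dominate B (column Y: 5 ≤ 7)
  A vs C: [5 vs 1, 5 vs 3, 7 vs 5] → A strictly dominates C
  B vs A: [2 vs 5, 7 vs 5, 2 vs 7] → B does not strictly dominate A (column X: 2 ≤ 5)
  B vs C: [2 vs 1, 7 vs 3, 2 vs 5] → B does not strictly dominate C (column Z: 2 ≤ 5)
  C vs A: [1 vs 5, 3 vs 5, 5 vs 7] → C does not strictly dominate A (column X: 1 ≤ 5)
  C vs B: [1 vs 2, 3 vs 7, 5 vs 2] → C does not strictly dominate B (column X: 1 ≤ 2)
No single strategy strictly dominates all others → no strictly dominant strategy.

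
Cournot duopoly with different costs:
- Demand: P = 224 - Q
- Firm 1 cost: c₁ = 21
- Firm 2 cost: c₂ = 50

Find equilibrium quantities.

q₁* = 77.33, q₂* = 48.33

Work:
Reaction: q₁ = (224 - 21 - q₂)/2
Reaction: q₂ = (224 - 50 - q₁)/2
Solve simultaneously:
q₁* = (224 - 2×21 + 50)/3 = 77.33
q₂* = (224 - 2×50 + 21)/3 = 48.33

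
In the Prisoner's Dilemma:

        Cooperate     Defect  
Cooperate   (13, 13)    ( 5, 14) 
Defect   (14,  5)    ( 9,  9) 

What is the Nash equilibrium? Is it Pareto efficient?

(Defect, Defect) is NE; not Pareto efficient

Work:
Defect dominates Cooperate for both players:
If P2 cooperates: Defect (14) > Cooperate (13)
If P2 defects: Defect (9) > Cooperate (5)
NE: (Defect, Defect) with payoff (9, 9)
But (Cooperate, Cooperate) = (13, 13) Pareto dominates (9, 9)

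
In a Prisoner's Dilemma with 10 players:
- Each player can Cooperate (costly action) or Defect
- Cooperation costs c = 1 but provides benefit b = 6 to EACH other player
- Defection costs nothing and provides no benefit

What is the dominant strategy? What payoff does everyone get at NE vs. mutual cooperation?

Dominant: Defect; NE payoff = 0; Coop payoff = 53

Work:
Defect dominates (saves cost c = 1, benefit to others is external)
NE: All defect → everyone gets 0
If all cooperate: each receives (9)×6 - 1 = 53
Social dilemma: 53 > 0 but NE gives 0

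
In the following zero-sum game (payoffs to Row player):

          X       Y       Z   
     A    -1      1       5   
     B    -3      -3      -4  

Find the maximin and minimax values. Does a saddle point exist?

Maximin = -1, Minimax = -1, Saddle: True

Work:
Row minimums: [-1, -4] → maximin = -1
Column maximums: [-1, 1, 5] → minimax = -1
Saddle point exists! Game value = -1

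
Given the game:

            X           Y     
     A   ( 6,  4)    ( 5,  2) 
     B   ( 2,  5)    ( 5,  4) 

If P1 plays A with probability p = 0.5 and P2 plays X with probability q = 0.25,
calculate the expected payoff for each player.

E[P1] = 4.75, E[P2] = 3.375

Work:
E[P1] = p·q·π₁(A,X) + p·(1-q)·π₁(A,Y) + (1-p)·q·π₁(B,X) + (1-p)·(1-q)·π₁(B,Y)
= 0.5·0.25·6 + 0.5·0.75·5 + 0.5·0.25·2 + 0.5·0.75·5
= 4.75

E[P2] = 3.375 (similar calculation)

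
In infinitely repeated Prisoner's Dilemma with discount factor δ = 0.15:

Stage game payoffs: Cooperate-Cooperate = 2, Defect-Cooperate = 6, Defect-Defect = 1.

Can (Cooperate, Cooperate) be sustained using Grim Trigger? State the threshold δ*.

δ* = 0.8; since δ = 0.15 < 0.8, cooperation cannot be sustained

Work:
For Grim Trigger:
Cooperate forever: 2/(1-δ)
Defect then punished: 6 + 1·δ/(1-δ)
Need: 2/(1-δ) ≥ 6 + 1·δ/(1-δ)
Solving: δ ≥ (T-R)/(T-P) = (6-2)/(6-1) = 0.8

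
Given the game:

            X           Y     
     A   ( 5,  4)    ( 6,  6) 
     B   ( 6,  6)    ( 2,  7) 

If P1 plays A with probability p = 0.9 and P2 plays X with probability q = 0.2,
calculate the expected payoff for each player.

E[P1] = 5.5, E[P2] = 5.72

Work:
E[P1] = p·q·π₁(A,X) + p·(1-q)·π₁(A,Y) + (1-p)·q·π₁(B,X) + (1-p)·(1-q)·π₁(B,Y)
= 0.9·0.2·5 + 0.9·0.8·6 + 0.1·0.2·6 + 0.1·0.8·2
= 5.5

E[P2] = 5.72 (similar calculation)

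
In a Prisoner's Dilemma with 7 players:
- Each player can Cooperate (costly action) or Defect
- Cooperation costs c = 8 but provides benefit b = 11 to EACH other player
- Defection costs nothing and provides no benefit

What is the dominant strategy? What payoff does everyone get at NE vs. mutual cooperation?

Dominant: Defect; NE payoff = 0; Coop payoff = 58

Work:
Defect dominates (saves cost c = 8, benefit to others is external)
NE: All defect → everyone gets 0
If all cooperate: each receives (6)×11 - 8 = 58
Social dilemma: 58 > 0 but NE gives 0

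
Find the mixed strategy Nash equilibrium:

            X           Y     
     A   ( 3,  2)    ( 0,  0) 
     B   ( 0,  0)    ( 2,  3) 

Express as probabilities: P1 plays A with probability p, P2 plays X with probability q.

p = 0.6, q = 0.4

Work:
Find probabilities that make opponent indifferent:
P2 chooses q to make P1 indifferent between A and B
P1 chooses p to make P2 indifferent between X and Y
Mixed NE: P1 plays (A: 0.6, B: 0.4), P2 plays (X: 0.4, Y: 0.6)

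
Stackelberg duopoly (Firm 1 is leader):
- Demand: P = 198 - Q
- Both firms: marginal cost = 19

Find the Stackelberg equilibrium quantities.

q₁* (leader) = 89.5, q₂* (follower) = 44.75

Work:
Follower's reaction: q₂ = (a - c - q₁)/2
Leader substitutes: π₁ = q₁·(a - q₁ - (a-c-q₁)/2 - c)
FOC: q₁* = (198 - 19)/2 = 89.50
Then: q₂* = (198 - 19 - 89.5)/2 = 44.75
Leader has first-mover advantage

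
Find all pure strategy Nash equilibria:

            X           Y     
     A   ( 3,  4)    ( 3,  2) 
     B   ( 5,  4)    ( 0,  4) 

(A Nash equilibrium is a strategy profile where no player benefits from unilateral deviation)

Nash equilibrium: (B, X)

Work:
Best responses:
  P1 vs X: payoffs [3, 5] → best response B (payoff 5)
  P1 vs Y: payoffs [3, 0] → best response A (payoff 3)
  P2 vs A: payoffs [4, 2] → best response X (payoff 4)
  P2 vs B: payoffs [4, 4] → best response X/Y (payoff 4)
Mutual best responses: (B,X) → Nash equilibria.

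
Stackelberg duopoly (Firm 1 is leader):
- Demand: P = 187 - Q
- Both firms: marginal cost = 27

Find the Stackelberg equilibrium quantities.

q₁* (leader) = 80.0, q₂* (follower) = 40.0

Work:
Follower's reaction: q₂ = (a - c - q₁)/2
Leader substitutes: π₁ = q₁·(a - q₁ - (a-c-q₁)/2 - c)
FOC: q₁* = (187 - 27)/2 = 80.00
Then: q₂* = (187 - 27 - 80.0)/2 = 40.00
Leader has first-mover advantage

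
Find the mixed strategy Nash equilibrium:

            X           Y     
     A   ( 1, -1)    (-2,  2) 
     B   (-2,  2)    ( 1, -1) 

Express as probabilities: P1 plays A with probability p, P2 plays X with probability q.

p = 0.5, q = 0.5

Work:
Find probabilities that make opponent indifferent:
P2 chooses q to make P1 indifferent between A and B
P1 chooses p to make P2 indifferent between X and Y
Mixed NE: P1 plays (A: 0.5, B: 0.5), P2 plays (X: 0.5, Y: 0.5)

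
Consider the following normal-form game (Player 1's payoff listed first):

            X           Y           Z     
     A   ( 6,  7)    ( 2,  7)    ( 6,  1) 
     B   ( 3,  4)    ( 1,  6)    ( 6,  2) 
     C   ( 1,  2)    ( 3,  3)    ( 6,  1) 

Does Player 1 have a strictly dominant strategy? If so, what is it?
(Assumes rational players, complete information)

No strictly dominant strategy exists for Player 1

Work:
A strategy strictly dominates another if it gives a strictly higher payoff against every opponent action. Compare each pair of P1's strategies column-by-column:
  A vs B: [6 vs 3, 2 vs 1, 6 vs 6] → A does not strictly dominate B (column Z: 6 ≤ 6)
  A vs C: [6 vs 1, 2 vs 3, 6 vs 6] → A does not strictly dominate C (column Y: 2 ≤ 3)
  B vs A: [3 vs 6, 1 vs 2, 6 vs 6] → B does not strictly dominate A (column X: 3 ≤ 6)
  B vs C: [3 vs 1, 1 vs 3, 6 vs 6] → B does not strictly dominate C (column Y: 1 ≤ 3)
  C vs A: [1 vs 6, 3 vs 2, 6 vs 6] → C does not strictly dominate A (column X: 1 ≤ 6)
  C vs B: [1 vs 3, 3 vs 1, 6 vs 6] → C does not strictly dominate B (column X: 1 ≤ 3)
No single strategy strictly dominates all others → no strictly dominant strategy.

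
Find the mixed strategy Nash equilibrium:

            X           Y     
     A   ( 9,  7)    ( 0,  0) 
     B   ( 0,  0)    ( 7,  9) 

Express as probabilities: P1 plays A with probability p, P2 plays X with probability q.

p = 0.5625, q = 0.4375

Work:
Find probabilities that make opponent indifferent:
P2 chooses q to make P1 indifferent between A and B
P1 chooses p to make P2 indifferent between X and Y
Mixed NE: P1 plays (A: 0.5625, B: 0.4375), P2 plays (X: 0.4375, Y: 0.5625)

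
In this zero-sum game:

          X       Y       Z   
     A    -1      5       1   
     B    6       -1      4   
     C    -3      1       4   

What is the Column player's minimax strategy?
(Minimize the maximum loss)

Column should play Z, value = 4

Work:
Column player minimizes Row's maximum payoff:
Column X: max payoff to Row = 6
Column Y: max payoff to Row = 5
Column Z: max payoff to Row = 4
Minimum is 4, achieved by column Z.
Minimax strategy: Z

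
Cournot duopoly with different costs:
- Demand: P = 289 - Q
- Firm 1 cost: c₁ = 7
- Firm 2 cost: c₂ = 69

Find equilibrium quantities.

q₁* = 114.67, q₂* = 52.67

Work:
Reaction: q₁ = (289 - 7 - q₂)/2
Reaction: q₂ = (289 - 69 - q₁)/2
Solve simultaneously:
q₁* = (289 - 2×7 + 69)/3 = 114.67
q₂* = (289 - 2×69 + 7)/3 = 52.67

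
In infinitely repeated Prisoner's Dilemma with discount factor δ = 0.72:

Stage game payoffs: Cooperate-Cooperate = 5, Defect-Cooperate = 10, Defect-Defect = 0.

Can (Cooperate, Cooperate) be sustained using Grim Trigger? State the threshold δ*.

δ* = 0.5; since δ = 0.72 ≥ 0.5, cooperation can be sustained

Work:
For Grim Trigger:
Cooperate forever: 5/(1-δ)
Defect then punished: 10 + 0·δ/(1-δ)
Need: 5/(1-δ) ≥ 10 + 0·δ/(1-δ)
Solving: δ ≥ (T-R)/(T-P) = (10-5)/(10-0) = 0.5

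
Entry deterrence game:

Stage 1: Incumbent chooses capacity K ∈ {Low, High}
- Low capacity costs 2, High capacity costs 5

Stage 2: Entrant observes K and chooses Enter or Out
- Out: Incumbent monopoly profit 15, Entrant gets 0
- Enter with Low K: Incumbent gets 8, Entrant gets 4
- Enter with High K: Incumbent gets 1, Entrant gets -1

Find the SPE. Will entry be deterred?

SPE: (High, Enter|Low, Out|High); Entry deterred. Incumbent net profit = 10

Work:
After Low K: Entrant enters (4 > 0)
After High K: Entrant stays out (-1 < 0)
Incumbent: Low → 8−2=6, High → 15−5=10
Incumbent chooses High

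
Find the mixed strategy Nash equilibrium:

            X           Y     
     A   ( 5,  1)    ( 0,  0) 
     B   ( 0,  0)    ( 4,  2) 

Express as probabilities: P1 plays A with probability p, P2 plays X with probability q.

p = 0.6667, q = 0.4444

Work:
Find probabilities that make opponent indifferent:
P2 chooses q to make P1 indifferent between A and B
P1 chooses p to make P2 indifferent between X and Y
Mixed NE: P1 plays (A: 0.6667, B: 0.3333), P2 plays (X: 0.4444, Y: 0.5556)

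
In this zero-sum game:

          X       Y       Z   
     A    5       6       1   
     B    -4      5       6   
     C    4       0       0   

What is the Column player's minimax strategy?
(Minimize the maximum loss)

Column should play X, value = 5

Work:
Column player minimizes Row's maximum payoff:
Column X: max payoff to Row = 5
Column Y: max payoff to Row = 6
Column Z: max payoff to Row = 6
Minimum is 5, achieved by column X.
Minimax strategy: X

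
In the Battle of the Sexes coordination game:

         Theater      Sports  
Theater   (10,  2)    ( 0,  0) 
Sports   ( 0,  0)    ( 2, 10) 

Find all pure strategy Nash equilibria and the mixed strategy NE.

Pure NE: (Theater, Theater) and (Sports, Sports); Mixed NE: p = 0.8333, q = 0.1667

Work:
Check pure NE:
(Theater, Theater): (10, 2) - no unilateral deviation beneficial
(Sports, Sports): (2, 10) - no unilateral deviation beneficial
Mixed NE: P1 plays Theater with p = 0.8333, P2 plays Theater with q = 0.1667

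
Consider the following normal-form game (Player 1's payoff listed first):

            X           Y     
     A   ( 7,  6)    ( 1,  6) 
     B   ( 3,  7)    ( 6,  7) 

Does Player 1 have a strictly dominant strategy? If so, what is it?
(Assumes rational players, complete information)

No strictly dominant strategy exists for Player 1

Work:
A strategy strictly dominates another if it gives a strictly higher payoff against every opponent action. Compare each pair of P1's strategies column-by-column:
  A vs B: [7 vs 3, 1 vs 6] → A does not strictly dominate B (column Y: 1 ≤ 6)
  B vs A: [3 vs 7, 6 vs 1] → B does not strictly dominate A (column X: 3 ≤ 7)
No single strategy strictly dominates all others → no strictly dominant strategy.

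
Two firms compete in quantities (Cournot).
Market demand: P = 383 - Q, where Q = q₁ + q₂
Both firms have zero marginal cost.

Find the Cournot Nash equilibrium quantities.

q₁* = q₂* = 127.67; P* = 127.67

Work:
Profit: π_i = P·q_i = (a - q_i - q_j)·q_i
FOC: ∂π_i/∂q_i = a - 2q_i - q_j = 0
Reaction function: q_i = (383 - q_j)/2
Symmetry: q* = 383/3 = 127.67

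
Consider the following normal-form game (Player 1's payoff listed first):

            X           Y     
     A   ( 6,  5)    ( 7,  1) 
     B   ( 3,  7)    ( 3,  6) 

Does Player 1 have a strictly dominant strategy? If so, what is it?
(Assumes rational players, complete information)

Yes, Player 1's strictly dominant strategy is A

Work:
A strategy strictly dominates another if it gives a strictly higher payoff against every opponent action. Compare each pair of P1's strategies column-by-column:
  A vs B: [6 vs 3, 7 vs 3] → A strictly dominates B
  B vs A: [3 vs 6, 3 vs 7] → B does not strictly dominate A (column X: 3 ≤ 6)
A strictly dominates every other strategy → strictly dominant.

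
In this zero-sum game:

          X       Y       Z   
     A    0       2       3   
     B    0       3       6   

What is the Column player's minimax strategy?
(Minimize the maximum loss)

Column should play X, value = 0

Work:
Column player minimizes Row's maximum payoff:
Column X: max payoff to Row = 0
Column Y: max payoff to Row = 3
Column Z: max payoff to Row = 6
Minimum is 0, achieved by column X.
Minimax strategy: X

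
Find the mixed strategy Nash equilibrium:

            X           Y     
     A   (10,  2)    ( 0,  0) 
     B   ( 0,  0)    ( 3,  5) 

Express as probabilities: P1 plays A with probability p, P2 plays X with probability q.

p = 0.7143, q = 0.2308

Work:
Find probabilities that make opponent indifferent:
P2 chooses q to make P1 indifferent between A and B
P1 chooses p to make P2 indifferent between X and Y
Mixed NE: P1 plays (A: 0.7143, B: 0.2857), P2 plays (X: 0.2308, Y: 0.7692)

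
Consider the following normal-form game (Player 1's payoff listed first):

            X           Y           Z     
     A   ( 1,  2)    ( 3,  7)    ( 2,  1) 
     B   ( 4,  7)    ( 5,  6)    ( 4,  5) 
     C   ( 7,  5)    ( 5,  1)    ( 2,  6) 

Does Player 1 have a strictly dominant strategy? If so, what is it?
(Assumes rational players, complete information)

No strictly dominant strategy exists for Player 1

Work:
A strategy strictly dominates another if it gives a strictly higher payoff against every opponent action. Compare each pair of P1's strategies column-by-column:
  A vs B: [1 vs 4, 3 vs 5, 2 vs 4] → A does not strictly dominate B (column X: 1 ≤ 4)
  A vs C: [1 vs 7, 3 vs 5, 2 vs 2] → A does not strictly dominate C (column X: 1 ≤ 7)
  B vs A: [4 vs 1, 5 vs 3, 4 vs 2] → B strictly dominates A
  B vs C: [4 vs 7, 5 vs 5, 4 vs 2] → B does not strictly dominate C (column X: 4 ≤ 7)
  C vs A: [7 vs 1, 5 vs 3, 2 vs 2] → C does not strictly dominate A (column Z: 2 ≤ 2)
  C vs B: [7 vs 4, 5 vs 5, 2 vs 4] → C does not strictly dominate B (column Y: 5 ≤ 5)
No single strategy strictly dominates all others → no strictly dominant strategy.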